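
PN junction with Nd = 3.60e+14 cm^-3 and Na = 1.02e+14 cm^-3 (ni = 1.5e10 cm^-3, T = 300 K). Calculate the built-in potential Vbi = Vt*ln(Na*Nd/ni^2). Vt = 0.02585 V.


Step 1: Compute Na*Nd/ni^2 = 1.02e+14 * 3.60e+14 / (1.5e10)^2 = 1.6320e+08
Step 2: ln(1.6320e+08) = 18.9105
Step 3: Vbi = 0.02585 * 18.9105 = 0.489 V

0.489


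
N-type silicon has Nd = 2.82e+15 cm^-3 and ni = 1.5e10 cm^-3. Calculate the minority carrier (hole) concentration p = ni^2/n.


Step 1: Since Nd >> ni, n ≈ Nd = 2.82e+15 cm^-3
Step 2: p = ni^2 / n = (1.5e10)^2 / 2.82e+15
Step 3: p = 2.25e20 / 2.82e+15 = 7.98e+04 cm^-3

7.98e+04


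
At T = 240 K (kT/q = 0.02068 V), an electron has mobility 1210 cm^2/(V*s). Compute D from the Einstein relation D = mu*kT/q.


Step 1: D = mu * (kT/q)
Step 2: D = 1210 * 0.02068
Step 3: D = 25.02 cm^2/s

25.02


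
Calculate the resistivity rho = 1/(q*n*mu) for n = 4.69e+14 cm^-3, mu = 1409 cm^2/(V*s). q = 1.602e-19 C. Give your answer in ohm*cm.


Step 1: sigma = q * n * mu = 1.602e-19 * 4.69e+14 * 1409 = 1.05864e-01 S/cm
Step 2: rho = 1 / sigma = 1 / 1.05864e-01 = 9.446 ohm*cm

9.446


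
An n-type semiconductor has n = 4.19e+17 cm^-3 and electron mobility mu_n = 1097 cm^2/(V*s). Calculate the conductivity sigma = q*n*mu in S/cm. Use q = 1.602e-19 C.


Step 1: sigma = q * n * mu
Step 2: sigma = 1.602e-19 * 4.19e+17 * 1097
Step 3: sigma = 7.363e+01 S/cm

7.363e+01


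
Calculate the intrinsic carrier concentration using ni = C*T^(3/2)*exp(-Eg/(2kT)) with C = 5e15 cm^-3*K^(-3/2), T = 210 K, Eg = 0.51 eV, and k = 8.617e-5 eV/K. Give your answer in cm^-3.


Step 1: Compute kT = 8.617e-5 * 210 = 0.0180957 eV
Step 2: Exponent = -Eg/(2kT) = -0.51/(2*0.0180957) = -14.09175
Step 3: T^(3/2) = 210^1.5 = 3043.19
Step 4: ni = 5e15 * 3043.19 * exp(-14.09175) = 1.15e+13 cm^-3

1.15e+13


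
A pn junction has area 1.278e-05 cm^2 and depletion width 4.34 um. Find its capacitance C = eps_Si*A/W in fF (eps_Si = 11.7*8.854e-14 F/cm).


Step 1: eps_Si = 11.7 * 8.854e-14 = 1.035918e-12 F/cm
Step 2: W in cm = 4.34 * 1e-4 = 4.34e-04 cm
Step 3: C = 1.035918e-12 * 1.278e-05 / 4.34e-04 = 3.050468e-14 F
Step 4: C = 30.5 fF

30.5


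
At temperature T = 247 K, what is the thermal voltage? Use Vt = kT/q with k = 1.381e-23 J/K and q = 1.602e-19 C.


Step 1: kT = 1.381e-23 * 247 = 3.41107e-21 J
Step 2: Vt = kT/q = 3.41107e-21 / 1.602e-19
Step 3: Vt = 0.02129 V

0.02129


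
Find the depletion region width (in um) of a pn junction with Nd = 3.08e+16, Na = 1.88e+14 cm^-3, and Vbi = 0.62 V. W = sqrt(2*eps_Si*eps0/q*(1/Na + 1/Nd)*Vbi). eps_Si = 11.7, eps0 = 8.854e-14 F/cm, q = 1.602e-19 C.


Step 1: 1/Na + 1/Nd = 1/1.88e+14 + 1/3.08e+16 = 5.35162e-15
Step 2: 2*eps*eps0/q = 2*11.7*8.854e-14/1.602e-19 = 1.293281e+07
Step 3: W^2 = 1.293281e+07 * 5.35162e-15 * 0.62 = 4.29111e-08
Step 4: W = sqrt(4.29111e-08) = 2.071e-04 cm = 2.071 um

2.071


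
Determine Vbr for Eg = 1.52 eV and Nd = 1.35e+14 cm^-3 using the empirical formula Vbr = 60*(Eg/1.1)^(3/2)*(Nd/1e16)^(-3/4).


Step 1: Eg/1.1 = 1.52/1.1 = 1.381818
Step 2: (Eg/1.1)^1.5 = 1.381818^1.5 = 1.624337
Step 3: (Nd/1e16)^(-0.75) = (0.0135)^(-0.75) = 25.249319
Step 4: Vbr = 60 * 1.624337 * 25.249319 = 2460.8 V

2460.8


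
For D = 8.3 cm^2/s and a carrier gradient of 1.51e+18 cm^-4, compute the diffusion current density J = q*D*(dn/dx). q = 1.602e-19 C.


Step 1: J = q * D * (dn/dx)
Step 2: J = 1.602e-19 * 8.3 * 1.51e+18
Step 3: J = 2.01e+00 A/cm^2

2.01e+00


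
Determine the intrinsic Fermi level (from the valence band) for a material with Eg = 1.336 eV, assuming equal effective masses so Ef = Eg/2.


Step 1: For an intrinsic semiconductor, the Fermi level sits at midgap.
Step 2: Ef = Eg / 2 = 1.336 / 2 = 0.668 eV

0.668


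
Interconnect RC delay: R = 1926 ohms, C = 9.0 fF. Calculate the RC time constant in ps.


Step 1: tau = R * C
Step 2: tau = 1926 * 9.0 fF = 1926 * 9.0e-15 F
Step 3: tau = 1.7334e-11 s = 17.334 ps

17.334


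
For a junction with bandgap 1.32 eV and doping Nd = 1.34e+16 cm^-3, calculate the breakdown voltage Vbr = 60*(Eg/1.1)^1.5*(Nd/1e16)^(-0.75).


Step 1: Eg/1.1 = 1.32/1.1 = 1.200000
Step 2: (Eg/1.1)^1.5 = 1.200000^1.5 = 1.314534
Step 3: (Nd/1e16)^(-0.75) = (1.34)^(-0.75) = 0.802918
Step 4: Vbr = 60 * 1.314534 * 0.802918 = 63.3 V

63.3


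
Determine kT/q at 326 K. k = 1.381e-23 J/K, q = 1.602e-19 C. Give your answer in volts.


Step 1: kT = 1.381e-23 * 326 = 4.50206e-21 J
Step 2: Vt = kT/q = 4.50206e-21 / 1.602e-19
Step 3: Vt = 0.0281 V

0.0281


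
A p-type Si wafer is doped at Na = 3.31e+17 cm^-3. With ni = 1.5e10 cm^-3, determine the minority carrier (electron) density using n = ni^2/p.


Step 1: Majority hole concentration p ≈ Na = 3.31e+17 cm^-3
Step 2: n = ni^2 / Na = (1.5e10)^2 / 3.31e+17
Step 3: n = 6.80e+02 cm^-3

6.80e+02


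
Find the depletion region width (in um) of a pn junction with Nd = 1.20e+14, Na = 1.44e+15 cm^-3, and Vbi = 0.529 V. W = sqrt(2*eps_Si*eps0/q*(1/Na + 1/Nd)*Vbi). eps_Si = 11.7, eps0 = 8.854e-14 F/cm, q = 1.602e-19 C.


Step 1: 1/Na + 1/Nd = 1/1.44e+15 + 1/1.20e+14 = 9.02778e-15
Step 2: 2*eps*eps0/q = 2*11.7*8.854e-14/1.602e-19 = 1.293281e+07
Step 3: W^2 = 1.293281e+07 * 9.02778e-15 * 0.529 = 6.17632e-08
Step 4: W = sqrt(6.17632e-08) = 2.485e-04 cm = 2.485 um

2.485


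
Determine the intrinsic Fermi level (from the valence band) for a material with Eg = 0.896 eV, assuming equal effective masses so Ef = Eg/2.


Step 1: For an intrinsic semiconductor, the Fermi level sits at midgap.
Step 2: Ef = Eg / 2 = 0.896 / 2 = 0.448 eV

0.448


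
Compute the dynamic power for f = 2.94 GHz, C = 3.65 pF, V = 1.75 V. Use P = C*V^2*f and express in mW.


Step 1: V^2 = 1.75^2 = 3.0625 V^2
Step 2: P = C*V^2*f = 3.65e-12 F * 3.0625 * 2.94e9 Hz
Step 3: P = 3.28636875e-02 W
Step 4: P = 32.864 mW

32.864


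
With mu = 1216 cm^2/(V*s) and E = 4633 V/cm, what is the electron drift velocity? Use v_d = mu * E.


Step 1: v_d = mu * E
Step 2: v_d = 1216 * 4633 = 5633728
Step 3: v_d = 5.63e+06 cm/s

5.63e+06


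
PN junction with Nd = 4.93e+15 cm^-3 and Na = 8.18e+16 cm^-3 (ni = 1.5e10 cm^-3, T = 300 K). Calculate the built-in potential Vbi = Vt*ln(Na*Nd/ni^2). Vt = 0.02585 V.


Step 1: Compute Na*Nd/ni^2 = 8.18e+16 * 4.93e+15 / (1.5e10)^2 = 1.7923e+12
Step 2: ln(1.7923e+12) = 28.2145
Step 3: Vbi = 0.02585 * 28.2145 = 0.729 V

0.729


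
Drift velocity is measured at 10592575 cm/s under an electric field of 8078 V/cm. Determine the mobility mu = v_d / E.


Step 1: mu = v_d / E
Step 2: mu = 10592575 / 8078
Step 3: mu = 1311.29 cm^2/(V*s)

1311.29


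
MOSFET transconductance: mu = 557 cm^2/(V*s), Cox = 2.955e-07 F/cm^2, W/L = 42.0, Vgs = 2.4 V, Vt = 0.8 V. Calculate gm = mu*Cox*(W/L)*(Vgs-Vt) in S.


Step 1: Vov = Vgs - Vt = 2.4 - 0.8 = 1.6 V
Step 2: gm = mu * Cox * (W/L) * Vov
Step 3: gm = 557 * 2.955e-07 * 42.0 * 1.6 = 1.11e-02 S

1.11e-02


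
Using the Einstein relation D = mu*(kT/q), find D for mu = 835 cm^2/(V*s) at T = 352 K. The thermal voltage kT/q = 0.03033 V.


Step 1: D = mu * (kT/q)
Step 2: D = 835 * 0.03033
Step 3: D = 25.33 cm^2/s

25.33


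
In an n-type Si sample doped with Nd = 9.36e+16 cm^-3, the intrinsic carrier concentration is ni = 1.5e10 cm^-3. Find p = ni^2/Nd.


Step 1: Since Nd >> ni, n ≈ Nd = 9.36e+16 cm^-3
Step 2: p = ni^2 / n = (1.5e10)^2 / 9.36e+16
Step 3: p = 2.25e20 / 9.36e+16 = 2.40e+03 cm^-3

2.40e+03


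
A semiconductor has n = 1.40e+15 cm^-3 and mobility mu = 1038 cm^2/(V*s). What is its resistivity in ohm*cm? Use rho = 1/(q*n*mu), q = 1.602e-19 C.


Step 1: sigma = q * n * mu = 1.602e-19 * 1.40e+15 * 1038 = 2.32803e-01 S/cm
Step 2: rho = 1 / sigma = 1 / 2.32803e-01 = 4.295 ohm*cm

4.295


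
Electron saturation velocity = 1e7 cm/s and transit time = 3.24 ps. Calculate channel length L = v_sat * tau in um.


Step 1: tau in seconds = 3.24 ps * 1e-12 = 3.2400e-12 s
Step 2: L = v_sat * tau = 1e7 * 3.2400e-12 = 3.2400e-05 cm
Step 3: L in um = 3.2400e-05 * 1e4 = 0.324 um

0.324


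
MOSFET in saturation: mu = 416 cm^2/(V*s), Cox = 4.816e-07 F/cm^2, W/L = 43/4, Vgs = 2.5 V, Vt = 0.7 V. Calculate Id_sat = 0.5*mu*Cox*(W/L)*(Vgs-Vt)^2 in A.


Step 1: Overdrive voltage Vov = Vgs - Vt = 2.5 - 0.7 = 1.8 V
Step 2: W/L = 43/4 = 10.75
Step 3: Id = 0.5 * 416 * 4.816e-07 * 10.75 * 1.8^2
Step 4: Id = 3.49e-03 A

3.49e-03


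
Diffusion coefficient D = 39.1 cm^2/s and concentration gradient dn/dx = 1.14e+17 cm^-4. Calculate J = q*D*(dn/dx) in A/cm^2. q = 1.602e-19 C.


Step 1: J = q * D * (dn/dx)
Step 2: J = 1.602e-19 * 39.1 * 1.14e+17
Step 3: J = 7.14e-01 A/cm^2

7.14e-01


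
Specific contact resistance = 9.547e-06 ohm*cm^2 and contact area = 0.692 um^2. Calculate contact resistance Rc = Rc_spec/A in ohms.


Step 1: Convert area to cm^2: 0.692 um^2 = 6.9200e-09 cm^2
Step 2: Rc = Rc_spec / A = 9.547e-06 / 6.9200e-09
Step 3: Rc = 1.38e+03 ohms

1.38e+03


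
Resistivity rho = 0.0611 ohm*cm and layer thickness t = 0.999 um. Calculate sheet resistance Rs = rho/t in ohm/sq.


Step 1: Convert thickness to cm: t = 0.999 um = 9.9900e-05 cm
Step 2: Rs = rho / t = 0.0611 / 9.9900e-05
Step 3: Rs = 611.6 ohm/sq

611.6


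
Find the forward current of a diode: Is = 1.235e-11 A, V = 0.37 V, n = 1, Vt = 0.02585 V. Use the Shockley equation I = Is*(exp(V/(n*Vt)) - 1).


Step 1: V/(n*Vt) = 0.37/(1*0.02585) = 14.3133
Step 2: exp(14.3133) = 1.6451e+06
Step 3: I = 1.235e-11 * (1.6451e+06 - 1) = 2.03e-05 A

2.03e-05


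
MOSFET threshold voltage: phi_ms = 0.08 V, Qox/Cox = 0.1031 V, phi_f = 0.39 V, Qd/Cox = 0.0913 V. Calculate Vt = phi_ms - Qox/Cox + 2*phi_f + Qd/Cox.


Step 1: Vt = phi_ms - Qox/Cox + 2*phi_f + Qd/Cox
Step 2: Vt = 0.08 - 0.1031 + 2*0.39 + 0.0913
Step 3: Vt = 0.08 - 0.1031 + 0.78 + 0.0913
Step 4: Vt = 0.8482 V

0.8482


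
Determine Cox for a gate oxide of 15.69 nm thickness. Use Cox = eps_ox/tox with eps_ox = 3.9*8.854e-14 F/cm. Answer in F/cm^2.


Step 1: eps_ox = 3.9 * 8.854e-14 = 3.45306e-13 F/cm
Step 2: tox in cm = 15.69 nm * 1e-7 = 1.5690e-06 cm
Step 3: Cox = 3.45306e-13 / 1.5690e-06 = 2.20e-07 F/cm^2

2.20e-07


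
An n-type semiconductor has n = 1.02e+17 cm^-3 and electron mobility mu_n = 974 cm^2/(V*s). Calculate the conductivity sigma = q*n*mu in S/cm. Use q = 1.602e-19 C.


Step 1: sigma = q * n * mu
Step 2: sigma = 1.602e-19 * 1.02e+17 * 974
Step 3: sigma = 1.592e+01 S/cm

1.592e+01


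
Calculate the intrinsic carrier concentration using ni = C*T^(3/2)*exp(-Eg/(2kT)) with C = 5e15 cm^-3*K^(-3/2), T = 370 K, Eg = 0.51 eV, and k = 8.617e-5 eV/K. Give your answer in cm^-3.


Step 1: Compute kT = 8.617e-5 * 370 = 0.0318829 eV
Step 2: Exponent = -Eg/(2kT) = -0.51/(2*0.0318829) = -7.99802
Step 3: T^(3/2) = 370^1.5 = 7117.09
Step 4: ni = 5e15 * 7117.09 * exp(-7.99802) = 1.20e+16 cm^-3

1.20e+16


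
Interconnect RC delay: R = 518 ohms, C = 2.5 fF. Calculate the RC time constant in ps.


Step 1: tau = R * C
Step 2: tau = 518 * 2.5 fF = 518 * 2.5e-15 F
Step 3: tau = 1.295e-12 s = 1.295 ps

1.295


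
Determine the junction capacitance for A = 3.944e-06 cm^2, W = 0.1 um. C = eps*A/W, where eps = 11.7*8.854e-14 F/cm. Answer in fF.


Step 1: eps_Si = 11.7 * 8.854e-14 = 1.035918e-12 F/cm
Step 2: W in cm = 0.1 * 1e-4 = 1.00e-05 cm
Step 3: C = 1.035918e-12 * 3.944e-06 / 1.00e-05 = 4.085661e-13 F
Step 4: C = 408.57 fF

408.57


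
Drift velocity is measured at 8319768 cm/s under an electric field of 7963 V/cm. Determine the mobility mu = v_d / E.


Step 1: mu = v_d / E
Step 2: mu = 8319768 / 7963
Step 3: mu = 1044.8 cm^2/(V*s)

1044.8


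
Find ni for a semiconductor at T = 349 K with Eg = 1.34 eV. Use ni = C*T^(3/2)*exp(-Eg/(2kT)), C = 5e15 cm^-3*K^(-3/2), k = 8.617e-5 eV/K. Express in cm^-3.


Step 1: Compute kT = 8.617e-5 * 349 = 0.03007333 eV
Step 2: Exponent = -Eg/(2kT) = -1.34/(2*0.03007333) = -22.27888
Step 3: T^(3/2) = 349^1.5 = 6519.86
Step 4: ni = 5e15 * 6519.86 * exp(-22.27888) = 6.88e+09 cm^-3

6.88e+09


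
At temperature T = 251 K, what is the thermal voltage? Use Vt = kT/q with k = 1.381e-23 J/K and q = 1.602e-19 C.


Step 1: kT = 1.381e-23 * 251 = 3.46631e-21 J
Step 2: Vt = kT/q = 3.46631e-21 / 1.602e-19
Step 3: Vt = 0.02164 V

0.02164


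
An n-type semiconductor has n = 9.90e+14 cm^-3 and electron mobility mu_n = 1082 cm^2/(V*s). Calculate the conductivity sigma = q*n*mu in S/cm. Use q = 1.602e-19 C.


Step 1: sigma = q * n * mu
Step 2: sigma = 1.602e-19 * 9.90e+14 * 1082
Step 3: sigma = 1.716e-01 S/cm

1.716e-01


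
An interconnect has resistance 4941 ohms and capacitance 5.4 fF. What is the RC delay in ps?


Step 1: tau = R * C
Step 2: tau = 4941 * 5.4 fF = 4941 * 5.4e-15 F
Step 3: tau = 2.66814e-11 s = 26.6814 ps

26.6814


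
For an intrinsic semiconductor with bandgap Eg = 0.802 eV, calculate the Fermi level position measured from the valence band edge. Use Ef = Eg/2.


Step 1: For an intrinsic semiconductor, the Fermi level sits at midgap.
Step 2: Ef = Eg / 2 = 0.802 / 2 = 0.401 eV

0.401


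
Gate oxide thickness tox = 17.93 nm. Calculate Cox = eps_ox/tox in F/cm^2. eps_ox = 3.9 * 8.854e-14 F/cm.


Step 1: eps_ox = 3.9 * 8.854e-14 = 3.45306e-13 F/cm
Step 2: tox in cm = 17.93 nm * 1e-7 = 1.7930e-06 cm
Step 3: Cox = 3.45306e-13 / 1.7930e-06 = 1.93e-07 F/cm^2

1.93e-07


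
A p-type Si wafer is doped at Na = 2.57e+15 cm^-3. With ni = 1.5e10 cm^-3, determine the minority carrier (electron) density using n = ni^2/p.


Step 1: Majority hole concentration p ≈ Na = 2.57e+15 cm^-3
Step 2: n = ni^2 / Na = (1.5e10)^2 / 2.57e+15
Step 3: n = 8.75e+04 cm^-3

8.75e+04


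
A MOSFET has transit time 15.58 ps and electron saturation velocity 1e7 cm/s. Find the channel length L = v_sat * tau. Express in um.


Step 1: tau in seconds = 15.58 ps * 1e-12 = 1.5580e-11 s
Step 2: L = v_sat * tau = 1e7 * 1.5580e-11 = 1.5580e-04 cm
Step 3: L in um = 1.5580e-04 * 1e4 = 1.558 um

1.558


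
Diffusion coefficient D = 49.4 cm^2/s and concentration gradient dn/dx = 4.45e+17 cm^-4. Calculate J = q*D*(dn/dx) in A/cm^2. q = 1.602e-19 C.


Step 1: J = q * D * (dn/dx)
Step 2: J = 1.602e-19 * 49.4 * 4.45e+17
Step 3: J = 3.52e+00 A/cm^2

3.52e+00


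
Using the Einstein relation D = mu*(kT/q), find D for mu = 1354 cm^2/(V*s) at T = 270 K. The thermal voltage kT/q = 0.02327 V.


Step 1: D = mu * (kT/q)
Step 2: D = 1354 * 0.02327
Step 3: D = 31.51 cm^2/s

31.51


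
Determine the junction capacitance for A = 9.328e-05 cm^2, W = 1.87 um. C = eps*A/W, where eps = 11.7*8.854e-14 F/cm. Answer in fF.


Step 1: eps_Si = 11.7 * 8.854e-14 = 1.035918e-12 F/cm
Step 2: W in cm = 1.87 * 1e-4 = 1.87e-04 cm
Step 3: C = 1.035918e-12 * 9.328e-05 / 1.87e-04 = 5.167403e-13 F
Step 4: C = 516.74 fF

516.74


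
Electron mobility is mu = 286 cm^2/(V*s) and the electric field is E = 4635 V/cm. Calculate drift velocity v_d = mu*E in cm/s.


Step 1: v_d = mu * E
Step 2: v_d = 286 * 4635 = 1325610
Step 3: v_d = 1.33e+06 cm/s

1.33e+06


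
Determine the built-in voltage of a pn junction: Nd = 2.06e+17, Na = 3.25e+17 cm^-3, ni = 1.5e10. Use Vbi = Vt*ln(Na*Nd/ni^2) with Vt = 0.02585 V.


Step 1: Compute Na*Nd/ni^2 = 3.25e+17 * 2.06e+17 / (1.5e10)^2 = 2.9756e+14
Step 2: ln(2.9756e+14) = 33.3266
Step 3: Vbi = 0.02585 * 33.3266 = 0.861 V

0.861


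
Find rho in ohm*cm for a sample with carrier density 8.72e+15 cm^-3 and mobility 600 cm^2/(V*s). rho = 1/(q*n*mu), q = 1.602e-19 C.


Step 1: sigma = q * n * mu = 1.602e-19 * 8.72e+15 * 600 = 8.38166e-01 S/cm
Step 2: rho = 1 / sigma = 1 / 8.38166e-01 = 1.193 ohm*cm

1.193


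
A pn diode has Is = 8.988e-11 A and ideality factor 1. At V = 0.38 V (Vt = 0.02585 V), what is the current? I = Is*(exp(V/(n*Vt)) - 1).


Step 1: V/(n*Vt) = 0.38/(1*0.02585) = 14.7002
Step 2: exp(14.7002) = 2.4222e+06
Step 3: I = 8.988e-11 * (2.4222e+06 - 1) = 2.18e-04 A

2.18e-04


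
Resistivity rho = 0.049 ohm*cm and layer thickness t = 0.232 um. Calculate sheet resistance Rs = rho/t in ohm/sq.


Step 1: Convert thickness to cm: t = 0.232 um = 2.3200e-05 cm
Step 2: Rs = rho / t = 0.049 / 2.3200e-05
Step 3: Rs = 2112.1 ohm/sq

2112.1


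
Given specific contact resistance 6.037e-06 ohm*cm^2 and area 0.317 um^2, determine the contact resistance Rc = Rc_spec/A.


Step 1: Convert area to cm^2: 0.317 um^2 = 3.1700e-09 cm^2
Step 2: Rc = Rc_spec / A = 6.037e-06 / 3.1700e-09
Step 3: Rc = 1.90e+03 ohms

1.90e+03


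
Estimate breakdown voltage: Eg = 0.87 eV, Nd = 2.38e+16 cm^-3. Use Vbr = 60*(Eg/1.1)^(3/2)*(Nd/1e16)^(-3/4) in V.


Step 1: Eg/1.1 = 0.87/1.1 = 0.790909
Step 2: (Eg/1.1)^1.5 = 0.790909^1.5 = 0.703380
Step 3: (Nd/1e16)^(-0.75) = (2.38)^(-0.75) = 0.521876
Step 4: Vbr = 60 * 0.703380 * 0.521876 = 22.0 V

22.0


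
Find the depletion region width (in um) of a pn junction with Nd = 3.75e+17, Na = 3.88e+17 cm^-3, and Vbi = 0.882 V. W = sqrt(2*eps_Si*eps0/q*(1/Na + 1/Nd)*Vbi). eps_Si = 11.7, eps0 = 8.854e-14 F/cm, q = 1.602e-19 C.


Step 1: 1/Na + 1/Nd = 1/3.88e+17 + 1/3.75e+17 = 5.24399e-18
Step 2: 2*eps*eps0/q = 2*11.7*8.854e-14/1.602e-19 = 1.293281e+07
Step 3: W^2 = 1.293281e+07 * 5.24399e-18 * 0.882 = 5.98168e-11
Step 4: W = sqrt(5.98168e-11) = 7.734e-06 cm = 0.07734 um

0.07734


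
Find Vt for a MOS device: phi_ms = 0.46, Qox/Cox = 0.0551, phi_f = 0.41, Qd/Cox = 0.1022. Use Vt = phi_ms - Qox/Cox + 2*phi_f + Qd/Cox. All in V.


Step 1: Vt = phi_ms - Qox/Cox + 2*phi_f + Qd/Cox
Step 2: Vt = 0.46 - 0.0551 + 2*0.41 + 0.1022
Step 3: Vt = 0.46 - 0.0551 + 0.82 + 0.1022
Step 4: Vt = 1.3271 V

1.3271


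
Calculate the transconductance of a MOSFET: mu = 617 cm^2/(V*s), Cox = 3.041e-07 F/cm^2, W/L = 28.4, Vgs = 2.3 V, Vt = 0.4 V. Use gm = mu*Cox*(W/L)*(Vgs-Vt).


Step 1: Vov = Vgs - Vt = 2.3 - 0.4 = 1.9 V
Step 2: gm = mu * Cox * (W/L) * Vov
Step 3: gm = 617 * 3.041e-07 * 28.4 * 1.9 = 1.01e-02 S

1.01e-02


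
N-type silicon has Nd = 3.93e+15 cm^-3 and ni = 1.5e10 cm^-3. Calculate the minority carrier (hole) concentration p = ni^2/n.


Step 1: Since Nd >> ni, n ≈ Nd = 3.93e+15 cm^-3
Step 2: p = ni^2 / n = (1.5e10)^2 / 3.93e+15
Step 3: p = 2.25e20 / 3.93e+15 = 5.73e+04 cm^-3

5.73e+04


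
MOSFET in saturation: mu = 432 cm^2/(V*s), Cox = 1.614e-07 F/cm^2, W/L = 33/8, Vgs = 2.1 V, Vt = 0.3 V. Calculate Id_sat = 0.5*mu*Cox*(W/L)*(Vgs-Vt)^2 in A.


Step 1: Overdrive voltage Vov = Vgs - Vt = 2.1 - 0.3 = 1.8 V
Step 2: W/L = 33/8 = 4.125
Step 3: Id = 0.5 * 432 * 1.614e-07 * 4.125 * 1.8^2
Step 4: Id = 4.66e-04 A

4.66e-04


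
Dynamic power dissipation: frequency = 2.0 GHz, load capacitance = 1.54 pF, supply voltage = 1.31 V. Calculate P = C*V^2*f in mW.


Step 1: V^2 = 1.31^2 = 1.7161 V^2
Step 2: P = C*V^2*f = 1.54e-12 F * 1.7161 * 2.0e9 Hz
Step 3: P = 5.285588e-03 W
Step 4: P = 5.286 mW

5.286


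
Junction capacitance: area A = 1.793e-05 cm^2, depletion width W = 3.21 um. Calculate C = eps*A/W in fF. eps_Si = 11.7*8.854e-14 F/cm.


Step 1: eps_Si = 11.7 * 8.854e-14 = 1.035918e-12 F/cm
Step 2: W in cm = 3.21 * 1e-4 = 3.21e-04 cm
Step 3: C = 1.035918e-12 * 1.793e-05 / 3.21e-04 = 5.786296e-14 F
Step 4: C = 57.86 fF

57.86


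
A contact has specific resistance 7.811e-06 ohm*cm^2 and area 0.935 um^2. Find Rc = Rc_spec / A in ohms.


Step 1: Convert area to cm^2: 0.935 um^2 = 9.3500e-09 cm^2
Step 2: Rc = Rc_spec / A = 7.811e-06 / 9.3500e-09
Step 3: Rc = 8.35e+02 ohms

8.35e+02


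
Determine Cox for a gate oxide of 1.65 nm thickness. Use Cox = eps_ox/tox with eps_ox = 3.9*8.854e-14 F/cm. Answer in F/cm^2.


Step 1: eps_ox = 3.9 * 8.854e-14 = 3.45306e-13 F/cm
Step 2: tox in cm = 1.65 nm * 1e-7 = 1.6500e-07 cm
Step 3: Cox = 3.45306e-13 / 1.6500e-07 = 2.09e-06 F/cm^2

2.09e-06


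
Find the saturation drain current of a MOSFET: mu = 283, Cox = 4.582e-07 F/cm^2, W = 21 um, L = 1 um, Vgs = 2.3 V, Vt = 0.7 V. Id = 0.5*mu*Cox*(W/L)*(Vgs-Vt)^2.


Step 1: Overdrive voltage Vov = Vgs - Vt = 2.3 - 0.7 = 1.6 V
Step 2: W/L = 21/1 = 21
Step 3: Id = 0.5 * 283 * 4.582e-07 * 21 * 1.6^2
Step 4: Id = 3.49e-03 A

3.49e-03


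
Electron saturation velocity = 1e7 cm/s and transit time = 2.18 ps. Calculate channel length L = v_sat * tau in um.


Step 1: tau in seconds = 2.18 ps * 1e-12 = 2.1800e-12 s
Step 2: L = v_sat * tau = 1e7 * 2.1800e-12 = 2.1800e-05 cm
Step 3: L in um = 2.1800e-05 * 1e4 = 0.218 um

0.218


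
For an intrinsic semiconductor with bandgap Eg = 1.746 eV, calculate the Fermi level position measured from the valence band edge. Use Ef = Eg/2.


Step 1: For an intrinsic semiconductor, the Fermi level sits at midgap.
Step 2: Ef = Eg / 2 = 1.746 / 2 = 0.873 eV

0.873


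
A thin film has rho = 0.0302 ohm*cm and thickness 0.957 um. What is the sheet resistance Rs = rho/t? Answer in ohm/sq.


Step 1: Convert thickness to cm: t = 0.957 um = 9.5700e-05 cm
Step 2: Rs = rho / t = 0.0302 / 9.5700e-05
Step 3: Rs = 315.6 ohm/sq

315.6


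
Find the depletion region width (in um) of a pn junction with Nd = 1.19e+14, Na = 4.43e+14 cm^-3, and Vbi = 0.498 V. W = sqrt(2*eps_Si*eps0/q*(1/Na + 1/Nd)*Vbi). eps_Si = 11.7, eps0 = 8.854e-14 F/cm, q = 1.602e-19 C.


Step 1: 1/Na + 1/Nd = 1/4.43e+14 + 1/1.19e+14 = 1.06607e-14
Step 2: 2*eps*eps0/q = 2*11.7*8.854e-14/1.602e-19 = 1.293281e+07
Step 3: W^2 = 1.293281e+07 * 1.06607e-14 * 0.498 = 6.86607e-08
Step 4: W = sqrt(6.86607e-08) = 2.620e-04 cm = 2.62 um

2.62


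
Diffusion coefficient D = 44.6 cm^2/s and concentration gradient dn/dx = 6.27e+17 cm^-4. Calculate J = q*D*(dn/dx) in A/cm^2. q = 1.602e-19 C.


Step 1: J = q * D * (dn/dx)
Step 2: J = 1.602e-19 * 44.6 * 6.27e+17
Step 3: J = 4.48e+00 A/cm^2

4.48e+00


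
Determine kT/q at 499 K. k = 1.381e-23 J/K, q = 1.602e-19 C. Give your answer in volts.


Step 1: kT = 1.381e-23 * 499 = 6.89119e-21 J
Step 2: Vt = kT/q = 6.89119e-21 / 1.602e-19
Step 3: Vt = 0.04302 V

0.04302


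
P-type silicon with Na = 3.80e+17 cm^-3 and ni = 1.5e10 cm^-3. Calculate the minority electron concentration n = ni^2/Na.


Step 1: Majority hole concentration p ≈ Na = 3.80e+17 cm^-3
Step 2: n = ni^2 / Na = (1.5e10)^2 / 3.80e+17
Step 3: n = 5.92e+02 cm^-3

5.92e+02


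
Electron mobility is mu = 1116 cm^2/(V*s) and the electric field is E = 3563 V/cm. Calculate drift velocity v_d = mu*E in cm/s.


Step 1: v_d = mu * E
Step 2: v_d = 1116 * 3563 = 3976308
Step 3: v_d = 3.98e+06 cm/s

3.98e+06


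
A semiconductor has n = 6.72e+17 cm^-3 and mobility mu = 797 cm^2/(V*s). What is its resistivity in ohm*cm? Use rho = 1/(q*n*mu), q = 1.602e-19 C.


Step 1: sigma = q * n * mu = 1.602e-19 * 6.72e+17 * 797 = 8.58006e+01 S/cm
Step 2: rho = 1 / sigma = 1 / 8.58006e+01 = 0.01165 ohm*cm

0.01165


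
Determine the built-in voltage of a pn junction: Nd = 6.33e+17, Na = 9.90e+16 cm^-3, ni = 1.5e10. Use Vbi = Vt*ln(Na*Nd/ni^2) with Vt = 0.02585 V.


Step 1: Compute Na*Nd/ni^2 = 9.90e+16 * 6.33e+17 / (1.5e10)^2 = 2.7852e+14
Step 2: ln(2.7852e+14) = 33.2605
Step 3: Vbi = 0.02585 * 33.2605 = 0.86 V

0.86


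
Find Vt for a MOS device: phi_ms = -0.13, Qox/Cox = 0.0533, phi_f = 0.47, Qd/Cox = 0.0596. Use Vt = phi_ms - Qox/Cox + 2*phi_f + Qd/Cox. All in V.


Step 1: Vt = phi_ms - Qox/Cox + 2*phi_f + Qd/Cox
Step 2: Vt = -0.13 - 0.0533 + 2*0.47 + 0.0596
Step 3: Vt = -0.13 - 0.0533 + 0.94 + 0.0596
Step 4: Vt = 0.8163 V

0.8163


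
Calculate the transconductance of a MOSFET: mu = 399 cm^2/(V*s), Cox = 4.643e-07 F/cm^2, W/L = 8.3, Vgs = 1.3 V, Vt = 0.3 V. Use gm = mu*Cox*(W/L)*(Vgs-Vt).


Step 1: Vov = Vgs - Vt = 1.3 - 0.3 = 1.0 V
Step 2: gm = mu * Cox * (W/L) * Vov
Step 3: gm = 399 * 4.643e-07 * 8.3 * 1.0 = 1.54e-03 S

1.54e-03


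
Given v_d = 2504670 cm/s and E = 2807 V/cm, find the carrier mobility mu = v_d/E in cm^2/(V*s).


Step 1: mu = v_d / E
Step 2: mu = 2504670 / 2807
Step 3: mu = 892.29 cm^2/(V*s)

892.29


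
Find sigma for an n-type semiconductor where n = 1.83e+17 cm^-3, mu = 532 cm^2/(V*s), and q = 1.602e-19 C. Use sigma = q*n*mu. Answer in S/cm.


Step 1: sigma = q * n * mu
Step 2: sigma = 1.602e-19 * 1.83e+17 * 532
Step 3: sigma = 1.560e+01 S/cm

1.560e+01


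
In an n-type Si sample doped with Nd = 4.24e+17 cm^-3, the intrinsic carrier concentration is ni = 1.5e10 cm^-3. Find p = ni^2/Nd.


Step 1: Since Nd >> ni, n ≈ Nd = 4.24e+17 cm^-3
Step 2: p = ni^2 / n = (1.5e10)^2 / 4.24e+17
Step 3: p = 2.25e20 / 4.24e+17 = 5.31e+02 cm^-3

5.31e+02


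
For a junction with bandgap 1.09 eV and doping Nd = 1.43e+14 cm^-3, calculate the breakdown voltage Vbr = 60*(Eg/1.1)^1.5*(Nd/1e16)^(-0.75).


Step 1: Eg/1.1 = 1.09/1.1 = 0.990909
Step 2: (Eg/1.1)^1.5 = 0.990909^1.5 = 0.986395
Step 3: (Nd/1e16)^(-0.75) = (0.0143)^(-0.75) = 24.182320
Step 4: Vbr = 60 * 0.986395 * 24.182320 = 1431.2 V

1431.2


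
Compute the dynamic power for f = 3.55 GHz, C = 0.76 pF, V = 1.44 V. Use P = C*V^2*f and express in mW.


Step 1: V^2 = 1.44^2 = 2.0736 V^2
Step 2: P = C*V^2*f = 0.76e-12 F * 2.0736 * 3.55e9 Hz
Step 3: P = 5.5945728e-03 W
Step 4: P = 5.595 mW

5.595


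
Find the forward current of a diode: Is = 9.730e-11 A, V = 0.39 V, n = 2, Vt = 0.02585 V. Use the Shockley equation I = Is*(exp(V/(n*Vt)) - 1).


Step 1: V/(n*Vt) = 0.39/(2*0.02585) = 7.5435
Step 2: exp(7.5435) = 1.8884e+03
Step 3: I = 9.730e-11 * (1.8884e+03 - 1) = 1.84e-07 A

1.84e-07


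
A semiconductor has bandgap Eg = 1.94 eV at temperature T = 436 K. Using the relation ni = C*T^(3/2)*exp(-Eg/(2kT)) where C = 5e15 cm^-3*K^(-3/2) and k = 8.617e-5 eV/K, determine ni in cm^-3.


Step 1: Compute kT = 8.617e-5 * 436 = 0.03757012 eV
Step 2: Exponent = -Eg/(2kT) = -1.94/(2*0.03757012) = -25.81839
Step 3: T^(3/2) = 436^1.5 = 9103.95
Step 4: ni = 5e15 * 9103.95 * exp(-25.81839) = 2.79e+08 cm^-3

2.79e+08


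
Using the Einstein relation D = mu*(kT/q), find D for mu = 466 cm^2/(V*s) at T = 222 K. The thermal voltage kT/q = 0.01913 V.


Step 1: D = mu * (kT/q)
Step 2: D = 466 * 0.01913
Step 3: D = 8.91 cm^2/s

8.91


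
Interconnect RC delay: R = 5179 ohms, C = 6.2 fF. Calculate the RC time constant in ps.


Step 1: tau = R * C
Step 2: tau = 5179 * 6.2 fF = 5179 * 6.2e-15 F
Step 3: tau = 3.21098e-11 s = 32.1098 ps

32.1098


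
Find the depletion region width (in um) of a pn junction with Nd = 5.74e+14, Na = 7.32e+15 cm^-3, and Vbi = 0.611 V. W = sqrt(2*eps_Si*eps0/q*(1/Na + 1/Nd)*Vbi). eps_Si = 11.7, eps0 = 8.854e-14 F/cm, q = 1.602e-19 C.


Step 1: 1/Na + 1/Nd = 1/7.32e+15 + 1/5.74e+14 = 1.87877e-15
Step 2: 2*eps*eps0/q = 2*11.7*8.854e-14/1.602e-19 = 1.293281e+07
Step 3: W^2 = 1.293281e+07 * 1.87877e-15 * 0.611 = 1.48459e-08
Step 4: W = sqrt(1.48459e-08) = 1.218e-04 cm = 1.218 um

1.218


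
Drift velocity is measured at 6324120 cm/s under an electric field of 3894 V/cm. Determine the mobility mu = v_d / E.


Step 1: mu = v_d / E
Step 2: mu = 6324120 / 3894
Step 3: mu = 1624.07 cm^2/(V*s)

1624.07


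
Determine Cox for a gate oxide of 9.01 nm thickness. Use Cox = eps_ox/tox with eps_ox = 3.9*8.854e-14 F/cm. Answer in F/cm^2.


Step 1: eps_ox = 3.9 * 8.854e-14 = 3.45306e-13 F/cm
Step 2: tox in cm = 9.01 nm * 1e-7 = 9.0100e-07 cm
Step 3: Cox = 3.45306e-13 / 9.0100e-07 = 3.83e-07 F/cm^2

3.83e-07


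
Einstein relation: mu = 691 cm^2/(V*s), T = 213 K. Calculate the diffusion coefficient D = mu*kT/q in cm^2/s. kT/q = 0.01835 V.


Step 1: D = mu * (kT/q)
Step 2: D = 691 * 0.01835
Step 3: D = 12.68 cm^2/s

12.68


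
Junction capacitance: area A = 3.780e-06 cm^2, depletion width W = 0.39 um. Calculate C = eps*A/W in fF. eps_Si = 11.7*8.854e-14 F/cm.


Step 1: eps_Si = 11.7 * 8.854e-14 = 1.035918e-12 F/cm
Step 2: W in cm = 0.39 * 1e-4 = 3.90e-05 cm
Step 3: C = 1.035918e-12 * 3.780e-06 / 3.90e-05 = 1.004044e-13 F
Step 4: C = 100.4 fF

100.4


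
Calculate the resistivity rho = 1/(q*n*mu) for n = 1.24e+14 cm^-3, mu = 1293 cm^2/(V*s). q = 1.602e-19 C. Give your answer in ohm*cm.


Step 1: sigma = q * n * mu = 1.602e-19 * 1.24e+14 * 1293 = 2.56852e-02 S/cm
Step 2: rho = 1 / sigma = 1 / 2.56852e-02 = 38.93 ohm*cm

38.93


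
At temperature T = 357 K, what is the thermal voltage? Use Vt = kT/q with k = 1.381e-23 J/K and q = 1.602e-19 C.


Step 1: kT = 1.381e-23 * 357 = 4.93017e-21 J
Step 2: Vt = kT/q = 4.93017e-21 / 1.602e-19
Step 3: Vt = 0.03078 V

0.03078


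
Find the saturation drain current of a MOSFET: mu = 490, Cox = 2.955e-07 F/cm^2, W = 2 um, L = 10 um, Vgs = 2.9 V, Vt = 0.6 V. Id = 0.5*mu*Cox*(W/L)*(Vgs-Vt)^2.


Step 1: Overdrive voltage Vov = Vgs - Vt = 2.9 - 0.6 = 2.3 V
Step 2: W/L = 2/10 = 0.2
Step 3: Id = 0.5 * 490 * 2.955e-07 * 0.2 * 2.3^2
Step 4: Id = 7.66e-05 A

7.66e-05


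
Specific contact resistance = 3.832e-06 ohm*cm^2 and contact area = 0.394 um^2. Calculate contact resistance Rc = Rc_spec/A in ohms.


Step 1: Convert area to cm^2: 0.394 um^2 = 3.9400e-09 cm^2
Step 2: Rc = Rc_spec / A = 3.832e-06 / 3.9400e-09
Step 3: Rc = 9.73e+02 ohms

9.73e+02


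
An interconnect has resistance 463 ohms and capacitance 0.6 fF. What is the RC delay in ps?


Step 1: tau = R * C
Step 2: tau = 463 * 0.6 fF = 463 * 6.0e-16 F
Step 3: tau = 2.778e-13 s = 0.2778 ps

0.2778


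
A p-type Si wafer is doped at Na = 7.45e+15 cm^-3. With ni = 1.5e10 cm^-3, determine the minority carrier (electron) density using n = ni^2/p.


Step 1: Majority hole concentration p ≈ Na = 7.45e+15 cm^-3
Step 2: n = ni^2 / Na = (1.5e10)^2 / 7.45e+15
Step 3: n = 3.02e+04 cm^-3

3.02e+04


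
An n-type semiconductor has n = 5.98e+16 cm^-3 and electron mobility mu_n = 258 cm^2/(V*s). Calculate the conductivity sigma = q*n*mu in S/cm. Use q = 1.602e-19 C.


Step 1: sigma = q * n * mu
Step 2: sigma = 1.602e-19 * 5.98e+16 * 258
Step 3: sigma = 2.472e+00 S/cm

2.472e+00


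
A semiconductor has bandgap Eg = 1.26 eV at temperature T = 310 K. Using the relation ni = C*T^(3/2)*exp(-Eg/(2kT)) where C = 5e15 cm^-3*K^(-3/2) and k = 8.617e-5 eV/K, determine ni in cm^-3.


Step 1: Compute kT = 8.617e-5 * 310 = 0.0267127 eV
Step 2: Exponent = -Eg/(2kT) = -1.26/(2*0.0267127) = -23.58429
Step 3: T^(3/2) = 310^1.5 = 5458.11
Step 4: ni = 5e15 * 5458.11 * exp(-23.58429) = 1.56e+09 cm^-3

1.56e+09


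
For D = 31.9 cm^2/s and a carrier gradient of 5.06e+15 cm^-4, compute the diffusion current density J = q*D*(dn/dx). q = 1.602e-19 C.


Step 1: J = q * D * (dn/dx)
Step 2: J = 1.602e-19 * 31.9 * 5.06e+15
Step 3: J = 2.59e-02 A/cm^2

2.59e-02


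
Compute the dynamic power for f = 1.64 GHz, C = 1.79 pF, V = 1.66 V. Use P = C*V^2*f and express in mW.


Step 1: V^2 = 1.66^2 = 2.7556 V^2
Step 2: P = C*V^2*f = 1.79e-12 F * 2.7556 * 1.64e9 Hz
Step 3: P = 8.08933936e-03 W
Step 4: P = 8.089 mW

8.089


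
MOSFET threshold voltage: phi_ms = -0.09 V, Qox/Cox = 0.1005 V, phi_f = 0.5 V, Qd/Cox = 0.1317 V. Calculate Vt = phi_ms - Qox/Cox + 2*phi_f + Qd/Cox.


Step 1: Vt = phi_ms - Qox/Cox + 2*phi_f + Qd/Cox
Step 2: Vt = -0.09 - 0.1005 + 2*0.5 + 0.1317
Step 3: Vt = -0.09 - 0.1005 + 1.0 + 0.1317
Step 4: Vt = 0.9412 V

0.9412


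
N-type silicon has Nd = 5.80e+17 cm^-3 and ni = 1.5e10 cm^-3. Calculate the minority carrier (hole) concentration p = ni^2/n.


Step 1: Since Nd >> ni, n ≈ Nd = 5.80e+17 cm^-3
Step 2: p = ni^2 / n = (1.5e10)^2 / 5.80e+17
Step 3: p = 2.25e20 / 5.80e+17 = 3.88e+02 cm^-3

3.88e+02


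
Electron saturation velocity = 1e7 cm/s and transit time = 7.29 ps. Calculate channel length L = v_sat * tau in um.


Step 1: tau in seconds = 7.29 ps * 1e-12 = 7.2900e-12 s
Step 2: L = v_sat * tau = 1e7 * 7.2900e-12 = 7.2900e-05 cm
Step 3: L in um = 7.2900e-05 * 1e4 = 0.729 um

0.729


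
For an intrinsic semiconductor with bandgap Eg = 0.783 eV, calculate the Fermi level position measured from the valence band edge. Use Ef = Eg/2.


Step 1: For an intrinsic semiconductor, the Fermi level sits at midgap.
Step 2: Ef = Eg / 2 = 0.783 / 2 = 0.3915 eV

0.3915


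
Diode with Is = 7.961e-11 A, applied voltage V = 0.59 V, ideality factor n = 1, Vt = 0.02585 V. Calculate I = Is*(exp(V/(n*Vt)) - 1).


Step 1: V/(n*Vt) = 0.59/(1*0.02585) = 22.8240
Step 2: exp(22.8240) = 8.1722e+09
Step 3: I = 7.961e-11 * (8.1722e+09 - 1) = 6.51e-01 A

6.51e-01


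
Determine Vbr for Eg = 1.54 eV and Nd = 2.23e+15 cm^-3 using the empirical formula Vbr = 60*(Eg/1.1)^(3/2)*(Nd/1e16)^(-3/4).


Step 1: Eg/1.1 = 1.54/1.1 = 1.400000
Step 2: (Eg/1.1)^1.5 = 1.400000^1.5 = 1.656502
Step 3: (Nd/1e16)^(-0.75) = (0.223)^(-0.75) = 3.081565
Step 4: Vbr = 60 * 1.656502 * 3.081565 = 306.3 V

306.3


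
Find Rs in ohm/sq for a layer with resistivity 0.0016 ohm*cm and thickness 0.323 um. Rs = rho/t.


Step 1: Convert thickness to cm: t = 0.323 um = 3.2300e-05 cm
Step 2: Rs = rho / t = 0.0016 / 3.2300e-05
Step 3: Rs = 49.5 ohm/sq

49.5


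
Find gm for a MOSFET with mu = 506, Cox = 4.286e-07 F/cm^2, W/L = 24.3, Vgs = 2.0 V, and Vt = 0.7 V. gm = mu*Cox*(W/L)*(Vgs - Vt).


Step 1: Vov = Vgs - Vt = 2.0 - 0.7 = 1.3 V
Step 2: gm = mu * Cox * (W/L) * Vov
Step 3: gm = 506 * 4.286e-07 * 24.3 * 1.3 = 6.85e-03 S

6.85e-03


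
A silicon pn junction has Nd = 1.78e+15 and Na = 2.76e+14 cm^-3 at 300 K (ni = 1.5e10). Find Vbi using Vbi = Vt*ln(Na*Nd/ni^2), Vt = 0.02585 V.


Step 1: Compute Na*Nd/ni^2 = 2.76e+14 * 1.78e+15 / (1.5e10)^2 = 2.1835e+09
Step 2: ln(2.1835e+09) = 21.5042
Step 3: Vbi = 0.02585 * 21.5042 = 0.556 V

0.556


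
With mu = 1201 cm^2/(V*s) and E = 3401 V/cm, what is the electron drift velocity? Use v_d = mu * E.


Step 1: v_d = mu * E
Step 2: v_d = 1201 * 3401 = 4084601
Step 3: v_d = 4.08e+06 cm/s

4.08e+06


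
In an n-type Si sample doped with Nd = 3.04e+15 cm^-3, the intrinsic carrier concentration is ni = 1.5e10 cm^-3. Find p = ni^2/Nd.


Step 1: Since Nd >> ni, n ≈ Nd = 3.04e+15 cm^-3
Step 2: p = ni^2 / n = (1.5e10)^2 / 3.04e+15
Step 3: p = 2.25e20 / 3.04e+15 = 7.40e+04 cm^-3

7.40e+04


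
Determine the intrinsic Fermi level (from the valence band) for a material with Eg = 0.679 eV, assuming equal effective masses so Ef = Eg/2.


Step 1: For an intrinsic semiconductor, the Fermi level sits at midgap.
Step 2: Ef = Eg / 2 = 0.679 / 2 = 0.3395 eV

0.3395


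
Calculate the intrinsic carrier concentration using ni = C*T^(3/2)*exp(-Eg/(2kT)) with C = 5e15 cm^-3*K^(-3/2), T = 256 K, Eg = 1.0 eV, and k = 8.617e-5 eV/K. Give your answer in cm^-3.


Step 1: Compute kT = 8.617e-5 * 256 = 0.02205952 eV
Step 2: Exponent = -Eg/(2kT) = -1.0/(2*0.02205952) = -22.66595
Step 3: T^(3/2) = 256^1.5 = 4096.00
Step 4: ni = 5e15 * 4096.00 * exp(-22.66595) = 2.94e+09 cm^-3

2.94e+09


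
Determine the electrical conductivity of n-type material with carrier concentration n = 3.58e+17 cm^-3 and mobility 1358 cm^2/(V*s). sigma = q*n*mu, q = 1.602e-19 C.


Step 1: sigma = q * n * mu
Step 2: sigma = 1.602e-19 * 3.58e+17 * 1358
Step 3: sigma = 7.788e+01 S/cm

7.788e+01


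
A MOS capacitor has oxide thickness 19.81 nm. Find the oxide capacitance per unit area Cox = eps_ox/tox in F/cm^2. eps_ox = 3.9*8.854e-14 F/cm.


Step 1: eps_ox = 3.9 * 8.854e-14 = 3.45306e-13 F/cm
Step 2: tox in cm = 19.81 nm * 1e-7 = 1.9810e-06 cm
Step 3: Cox = 3.45306e-13 / 1.9810e-06 = 1.74e-07 F/cm^2

1.74e-07


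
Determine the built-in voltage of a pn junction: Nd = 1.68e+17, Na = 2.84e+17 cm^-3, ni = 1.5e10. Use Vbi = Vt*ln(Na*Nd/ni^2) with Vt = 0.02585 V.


Step 1: Compute Na*Nd/ni^2 = 2.84e+17 * 1.68e+17 / (1.5e10)^2 = 2.1205e+14
Step 2: ln(2.1205e+14) = 32.9878
Step 3: Vbi = 0.02585 * 32.9878 = 0.853 V

0.853


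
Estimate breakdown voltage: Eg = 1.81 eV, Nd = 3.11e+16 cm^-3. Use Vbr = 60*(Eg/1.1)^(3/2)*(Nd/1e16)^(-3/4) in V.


Step 1: Eg/1.1 = 1.81/1.1 = 1.645455
Step 2: (Eg/1.1)^1.5 = 1.645455^1.5 = 2.110712
Step 3: (Nd/1e16)^(-0.75) = (3.11)^(-0.75) = 0.427002
Step 4: Vbr = 60 * 2.110712 * 0.427002 = 54.1 V

54.1


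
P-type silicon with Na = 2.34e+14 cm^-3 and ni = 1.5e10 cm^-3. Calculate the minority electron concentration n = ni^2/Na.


Step 1: Majority hole concentration p ≈ Na = 2.34e+14 cm^-3
Step 2: n = ni^2 / Na = (1.5e10)^2 / 2.34e+14
Step 3: n = 9.62e+05 cm^-3

9.62e+05


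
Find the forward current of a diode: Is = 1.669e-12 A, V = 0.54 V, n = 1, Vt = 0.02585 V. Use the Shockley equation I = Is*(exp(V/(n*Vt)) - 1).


Step 1: V/(n*Vt) = 0.54/(1*0.02585) = 20.8897
Step 2: exp(20.8897) = 1.1811e+09
Step 3: I = 1.669e-12 * (1.1811e+09 - 1) = 1.97e-03 A

1.97e-03


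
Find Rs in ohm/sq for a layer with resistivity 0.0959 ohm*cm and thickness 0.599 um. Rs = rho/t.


Step 1: Convert thickness to cm: t = 0.599 um = 5.9900e-05 cm
Step 2: Rs = rho / t = 0.0959 / 5.9900e-05
Step 3: Rs = 1601.0 ohm/sq

1601.0


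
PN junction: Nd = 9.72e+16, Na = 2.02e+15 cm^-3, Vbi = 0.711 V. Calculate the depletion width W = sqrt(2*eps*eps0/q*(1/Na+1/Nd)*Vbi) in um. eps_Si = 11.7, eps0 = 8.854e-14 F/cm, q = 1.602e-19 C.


Step 1: 1/Na + 1/Nd = 1/2.02e+15 + 1/9.72e+16 = 5.05338e-16
Step 2: 2*eps*eps0/q = 2*11.7*8.854e-14/1.602e-19 = 1.293281e+07
Step 3: W^2 = 1.293281e+07 * 5.05338e-16 * 0.711 = 4.64670e-09
Step 4: W = sqrt(4.64670e-09) = 6.817e-05 cm = 0.6817 um

0.6817


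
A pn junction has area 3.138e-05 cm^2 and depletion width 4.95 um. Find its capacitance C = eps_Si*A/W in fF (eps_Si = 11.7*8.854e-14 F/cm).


Step 1: eps_Si = 11.7 * 8.854e-14 = 1.035918e-12 F/cm
Step 2: W in cm = 4.95 * 1e-4 = 4.95e-04 cm
Step 3: C = 1.035918e-12 * 3.138e-05 / 4.95e-04 = 6.567092e-14 F
Step 4: C = 65.67 fF

65.67


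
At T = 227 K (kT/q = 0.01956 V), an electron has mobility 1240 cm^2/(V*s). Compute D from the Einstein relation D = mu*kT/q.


Step 1: D = mu * (kT/q)
Step 2: D = 1240 * 0.01956
Step 3: D = 24.25 cm^2/s

24.25


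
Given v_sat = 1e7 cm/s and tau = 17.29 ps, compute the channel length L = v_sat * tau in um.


Step 1: tau in seconds = 17.29 ps * 1e-12 = 1.7290e-11 s
Step 2: L = v_sat * tau = 1e7 * 1.7290e-11 = 1.7290e-04 cm
Step 3: L in um = 1.7290e-04 * 1e4 = 1.729 um

1.729


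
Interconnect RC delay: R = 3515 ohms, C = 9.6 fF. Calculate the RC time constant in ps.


Step 1: tau = R * C
Step 2: tau = 3515 * 9.6 fF = 3515 * 9.6e-15 F
Step 3: tau = 3.3744e-11 s = 33.744 ps

33.744


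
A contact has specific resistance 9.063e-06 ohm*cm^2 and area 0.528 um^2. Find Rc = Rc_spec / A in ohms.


Step 1: Convert area to cm^2: 0.528 um^2 = 5.2800e-09 cm^2
Step 2: Rc = Rc_spec / A = 9.063e-06 / 5.2800e-09
Step 3: Rc = 1.72e+03 ohms

1.72e+03


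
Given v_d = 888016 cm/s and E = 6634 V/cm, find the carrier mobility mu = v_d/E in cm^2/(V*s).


Step 1: mu = v_d / E
Step 2: mu = 888016 / 6634
Step 3: mu = 133.86 cm^2/(V*s)

133.86


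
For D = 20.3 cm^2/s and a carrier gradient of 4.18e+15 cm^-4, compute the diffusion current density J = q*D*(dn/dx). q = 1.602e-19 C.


Step 1: J = q * D * (dn/dx)
Step 2: J = 1.602e-19 * 20.3 * 4.18e+15
Step 3: J = 1.36e-02 A/cm^2

1.36e-02


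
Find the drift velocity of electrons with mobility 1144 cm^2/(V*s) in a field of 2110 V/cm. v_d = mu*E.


Step 1: v_d = mu * E
Step 2: v_d = 1144 * 2110 = 2413840
Step 3: v_d = 2.41e+06 cm/s

2.41e+06


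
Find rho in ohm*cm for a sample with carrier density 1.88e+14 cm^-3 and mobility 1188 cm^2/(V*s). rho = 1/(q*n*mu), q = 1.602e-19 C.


Step 1: sigma = q * n * mu = 1.602e-19 * 1.88e+14 * 1188 = 3.57797e-02 S/cm
Step 2: rho = 1 / sigma = 1 / 3.57797e-02 = 27.95 ohm*cm

27.95


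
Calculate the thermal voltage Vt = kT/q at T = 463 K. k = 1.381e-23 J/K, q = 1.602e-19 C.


Step 1: kT = 1.381e-23 * 463 = 6.39403e-21 J
Step 2: Vt = kT/q = 6.39403e-21 / 1.602e-19
Step 3: Vt = 0.03991 V

0.03991


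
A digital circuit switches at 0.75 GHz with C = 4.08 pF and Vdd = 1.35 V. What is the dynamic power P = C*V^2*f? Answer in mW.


Step 1: V^2 = 1.35^2 = 1.8225 V^2
Step 2: P = C*V^2*f = 4.08e-12 F * 1.8225 * 0.75e9 Hz
Step 3: P = 5.57685e-03 W
Step 4: P = 5.577 mW

5.577


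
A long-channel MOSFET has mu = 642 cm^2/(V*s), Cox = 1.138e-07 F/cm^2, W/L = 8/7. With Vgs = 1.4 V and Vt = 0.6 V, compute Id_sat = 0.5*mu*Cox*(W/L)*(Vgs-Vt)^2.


Step 1: Overdrive voltage Vov = Vgs - Vt = 1.4 - 0.6 = 0.8 V
Step 2: W/L = 8/7 = 1.14286
Step 3: Id = 0.5 * 642 * 1.138e-07 * 1.14286 * 0.8^2
Step 4: Id = 2.67e-05 A

2.67e-05
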